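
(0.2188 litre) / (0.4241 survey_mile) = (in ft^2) 3.451e-06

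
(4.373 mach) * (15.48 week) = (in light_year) 1.474e-06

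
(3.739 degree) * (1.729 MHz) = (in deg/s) 6.465e+06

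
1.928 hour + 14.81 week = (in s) 8.964e+06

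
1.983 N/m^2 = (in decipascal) 19.83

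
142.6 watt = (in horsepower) 0.1912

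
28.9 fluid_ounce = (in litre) 0.8547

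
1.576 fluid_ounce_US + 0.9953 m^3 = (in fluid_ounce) 3.366e+04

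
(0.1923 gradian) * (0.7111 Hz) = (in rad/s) 0.002148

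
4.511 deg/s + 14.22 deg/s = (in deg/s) 18.73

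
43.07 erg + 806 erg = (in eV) 5.299e+14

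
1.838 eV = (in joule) 2.945e-19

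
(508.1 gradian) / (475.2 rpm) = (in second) 0.1604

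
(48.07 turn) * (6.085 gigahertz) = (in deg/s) 1.053e+14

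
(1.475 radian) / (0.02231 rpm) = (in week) 0.001044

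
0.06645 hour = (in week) 0.0003955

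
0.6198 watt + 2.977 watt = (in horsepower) 0.004823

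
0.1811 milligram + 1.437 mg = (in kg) 1.618e-06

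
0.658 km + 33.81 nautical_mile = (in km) 63.27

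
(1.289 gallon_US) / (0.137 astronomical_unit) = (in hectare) 2.381e-17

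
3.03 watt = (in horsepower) 0.004063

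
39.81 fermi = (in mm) 3.981e-11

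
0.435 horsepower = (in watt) 324.4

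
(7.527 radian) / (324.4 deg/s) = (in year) 4.216e-08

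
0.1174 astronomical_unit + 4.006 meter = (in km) 1.756e+07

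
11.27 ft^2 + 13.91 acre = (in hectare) 5.629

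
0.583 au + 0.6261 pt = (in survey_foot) 2.861e+11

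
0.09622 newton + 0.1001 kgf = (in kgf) 0.1099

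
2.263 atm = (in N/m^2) 2.293e+05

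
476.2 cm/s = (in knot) 9.257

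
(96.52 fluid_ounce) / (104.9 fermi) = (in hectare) 2.721e+06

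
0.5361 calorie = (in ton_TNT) 5.361e-10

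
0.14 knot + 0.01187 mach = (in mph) 9.202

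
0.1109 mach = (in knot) 73.4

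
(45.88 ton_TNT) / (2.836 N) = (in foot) 2.221e+11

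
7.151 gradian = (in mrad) 112.3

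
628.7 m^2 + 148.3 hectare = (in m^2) 1.484e+06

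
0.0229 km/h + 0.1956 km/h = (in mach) 0.0001783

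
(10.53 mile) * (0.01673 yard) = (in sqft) 2790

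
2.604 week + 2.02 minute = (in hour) 437.5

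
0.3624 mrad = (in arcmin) 1.246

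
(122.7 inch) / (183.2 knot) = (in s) 0.03307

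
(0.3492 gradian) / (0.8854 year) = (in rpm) 1.876e-09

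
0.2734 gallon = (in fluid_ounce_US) 35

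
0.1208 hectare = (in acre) 0.2985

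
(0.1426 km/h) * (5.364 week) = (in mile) 79.85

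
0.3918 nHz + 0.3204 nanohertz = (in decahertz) 7.122e-11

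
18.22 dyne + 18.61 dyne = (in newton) 0.0003683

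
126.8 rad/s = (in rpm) 1211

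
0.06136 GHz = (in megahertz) 61.36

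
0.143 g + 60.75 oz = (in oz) 60.76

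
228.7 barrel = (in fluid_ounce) 1.229e+06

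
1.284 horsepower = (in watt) 957.5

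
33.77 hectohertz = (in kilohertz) 3.377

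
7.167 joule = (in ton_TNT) 1.713e-09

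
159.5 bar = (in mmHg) 1.196e+05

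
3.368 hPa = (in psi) 0.04885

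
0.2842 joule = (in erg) 2.842e+06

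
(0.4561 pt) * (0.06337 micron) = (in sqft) 1.098e-10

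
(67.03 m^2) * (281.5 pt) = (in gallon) 1758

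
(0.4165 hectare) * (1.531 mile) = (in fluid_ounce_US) 3.47e+11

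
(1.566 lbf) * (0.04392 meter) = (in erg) 3.059e+06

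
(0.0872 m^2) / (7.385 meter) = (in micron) 1.181e+04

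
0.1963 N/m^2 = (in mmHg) 0.001472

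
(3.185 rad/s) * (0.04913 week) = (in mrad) 9.464e+07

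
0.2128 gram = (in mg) 212.8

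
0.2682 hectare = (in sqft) 2.887e+04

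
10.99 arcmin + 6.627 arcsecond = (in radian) 0.003229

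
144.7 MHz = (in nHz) 1.447e+17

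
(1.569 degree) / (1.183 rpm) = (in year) 7.009e-09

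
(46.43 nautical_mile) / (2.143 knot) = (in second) 7.8e+04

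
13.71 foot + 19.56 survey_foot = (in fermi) 1.014e+16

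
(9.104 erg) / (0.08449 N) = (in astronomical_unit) 7.203e-17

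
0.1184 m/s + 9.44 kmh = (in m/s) 2.741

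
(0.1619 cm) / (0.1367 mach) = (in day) 4.026e-10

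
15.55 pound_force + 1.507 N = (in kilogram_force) 7.207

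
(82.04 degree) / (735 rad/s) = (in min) 3.247e-05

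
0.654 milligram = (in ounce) 2.307e-05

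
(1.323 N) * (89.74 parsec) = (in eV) 2.287e+37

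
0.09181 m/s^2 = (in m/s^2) 0.09181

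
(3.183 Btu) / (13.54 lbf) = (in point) 1.581e+05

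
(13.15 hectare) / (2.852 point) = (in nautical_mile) 7.057e+04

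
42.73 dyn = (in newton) 0.0004273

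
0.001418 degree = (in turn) 3.939e-06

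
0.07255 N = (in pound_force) 0.01631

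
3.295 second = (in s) 3.295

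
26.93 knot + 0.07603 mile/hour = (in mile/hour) 31.07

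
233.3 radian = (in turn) 37.13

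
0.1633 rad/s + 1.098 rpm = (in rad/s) 0.2783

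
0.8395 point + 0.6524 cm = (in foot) 0.02238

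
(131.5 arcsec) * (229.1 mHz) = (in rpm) 0.001395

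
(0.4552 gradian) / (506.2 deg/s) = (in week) 1.338e-09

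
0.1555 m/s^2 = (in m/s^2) 0.1555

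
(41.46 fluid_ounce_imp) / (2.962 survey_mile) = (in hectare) 2.471e-11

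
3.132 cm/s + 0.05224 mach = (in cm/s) 1782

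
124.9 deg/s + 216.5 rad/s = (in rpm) 2088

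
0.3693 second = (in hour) 0.0001026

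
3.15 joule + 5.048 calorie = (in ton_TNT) 5.801e-09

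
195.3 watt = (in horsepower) 0.2619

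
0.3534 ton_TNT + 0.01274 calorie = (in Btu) 1.401e+06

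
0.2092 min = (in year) 3.98e-07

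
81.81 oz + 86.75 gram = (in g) 2406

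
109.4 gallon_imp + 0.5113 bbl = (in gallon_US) 152.9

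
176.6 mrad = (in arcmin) 607.1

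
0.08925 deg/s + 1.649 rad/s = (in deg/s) 94.57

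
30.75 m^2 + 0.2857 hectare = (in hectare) 0.2888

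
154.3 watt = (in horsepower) 0.2069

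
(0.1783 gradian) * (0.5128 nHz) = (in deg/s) 8.229e-11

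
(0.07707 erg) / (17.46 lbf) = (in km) 9.923e-14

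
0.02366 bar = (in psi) 0.3432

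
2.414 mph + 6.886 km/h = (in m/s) 2.992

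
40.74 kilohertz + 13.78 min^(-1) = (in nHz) 4.074e+13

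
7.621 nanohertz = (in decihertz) 7.621e-08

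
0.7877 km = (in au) 5.265e-09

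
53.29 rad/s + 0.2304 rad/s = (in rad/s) 53.52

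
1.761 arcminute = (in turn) 8.153e-05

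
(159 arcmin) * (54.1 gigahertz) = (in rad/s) 2.502e+09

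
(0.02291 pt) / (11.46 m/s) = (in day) 8.163e-12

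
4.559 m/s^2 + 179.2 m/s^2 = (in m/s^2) 183.8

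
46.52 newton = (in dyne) 4.652e+06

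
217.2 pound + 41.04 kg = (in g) 1.396e+05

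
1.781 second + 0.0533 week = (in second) 3.224e+04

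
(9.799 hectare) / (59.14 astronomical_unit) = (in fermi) 1.108e+07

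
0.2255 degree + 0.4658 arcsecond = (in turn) 0.0006267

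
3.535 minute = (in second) 212.1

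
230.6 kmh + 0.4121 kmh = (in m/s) 64.17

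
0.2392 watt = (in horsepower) 0.0003208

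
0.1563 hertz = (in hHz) 0.001563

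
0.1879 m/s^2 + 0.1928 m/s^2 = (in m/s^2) 0.3807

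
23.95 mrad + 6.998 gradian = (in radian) 0.1339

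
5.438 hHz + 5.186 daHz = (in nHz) 5.957e+11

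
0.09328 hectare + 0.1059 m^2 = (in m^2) 932.9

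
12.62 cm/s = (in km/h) 0.4543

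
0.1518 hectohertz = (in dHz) 151.8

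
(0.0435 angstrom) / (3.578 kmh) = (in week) 7.237e-18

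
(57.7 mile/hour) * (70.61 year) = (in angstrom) 5.744e+20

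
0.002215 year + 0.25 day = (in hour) 25.4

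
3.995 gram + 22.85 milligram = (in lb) 0.008858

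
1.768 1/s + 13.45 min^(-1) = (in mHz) 1992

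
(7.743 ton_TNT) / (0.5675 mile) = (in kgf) 3.617e+06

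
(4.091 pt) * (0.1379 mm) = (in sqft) 2.142e-06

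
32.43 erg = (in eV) 2.024e+13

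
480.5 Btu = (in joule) 5.07e+05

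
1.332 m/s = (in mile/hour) 2.98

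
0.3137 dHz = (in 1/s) 0.03137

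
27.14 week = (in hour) 4560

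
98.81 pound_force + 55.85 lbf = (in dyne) 6.88e+07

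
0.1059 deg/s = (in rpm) 0.01765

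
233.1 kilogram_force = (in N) 2286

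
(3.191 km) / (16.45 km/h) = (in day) 0.008083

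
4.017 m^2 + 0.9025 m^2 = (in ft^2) 52.95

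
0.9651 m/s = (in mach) 0.002834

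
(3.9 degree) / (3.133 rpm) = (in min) 0.003458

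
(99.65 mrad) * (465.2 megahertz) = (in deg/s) 2.656e+09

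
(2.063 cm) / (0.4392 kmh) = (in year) 5.362e-09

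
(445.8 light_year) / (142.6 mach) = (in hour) 2.413e+10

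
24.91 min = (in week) 0.002471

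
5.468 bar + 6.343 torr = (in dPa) 5.476e+06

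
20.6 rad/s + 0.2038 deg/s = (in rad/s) 20.6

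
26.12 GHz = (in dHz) 2.612e+11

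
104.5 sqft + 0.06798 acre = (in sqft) 3066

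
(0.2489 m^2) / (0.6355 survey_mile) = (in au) 1.627e-15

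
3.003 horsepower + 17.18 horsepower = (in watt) 1.505e+04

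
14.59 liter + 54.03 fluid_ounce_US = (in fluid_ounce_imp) 569.7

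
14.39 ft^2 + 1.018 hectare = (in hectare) 1.018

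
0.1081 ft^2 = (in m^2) 0.01004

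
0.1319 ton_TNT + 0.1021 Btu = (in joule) 5.519e+08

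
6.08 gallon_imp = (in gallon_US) 7.302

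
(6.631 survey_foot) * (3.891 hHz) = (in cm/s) 7.864e+04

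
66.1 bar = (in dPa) 6.61e+07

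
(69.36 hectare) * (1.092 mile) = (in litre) 1.219e+12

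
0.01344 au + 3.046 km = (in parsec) 6.516e-08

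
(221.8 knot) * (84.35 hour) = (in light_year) 3.662e-09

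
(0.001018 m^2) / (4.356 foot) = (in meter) 0.0007667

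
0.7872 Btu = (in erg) 8.305e+09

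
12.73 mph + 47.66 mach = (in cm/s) 1.623e+06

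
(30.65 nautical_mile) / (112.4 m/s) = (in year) 1.601e-05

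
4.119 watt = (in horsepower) 0.005524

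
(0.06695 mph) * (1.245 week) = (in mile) 14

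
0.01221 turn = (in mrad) 76.72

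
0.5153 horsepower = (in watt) 384.3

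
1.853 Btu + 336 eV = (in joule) 1955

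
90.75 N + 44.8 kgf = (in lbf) 119.2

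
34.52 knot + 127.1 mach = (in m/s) 4.33e+04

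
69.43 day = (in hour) 1666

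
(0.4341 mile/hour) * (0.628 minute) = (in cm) 731.2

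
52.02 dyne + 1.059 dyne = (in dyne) 53.08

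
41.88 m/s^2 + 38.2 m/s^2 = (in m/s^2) 80.08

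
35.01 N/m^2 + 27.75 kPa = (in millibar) 277.9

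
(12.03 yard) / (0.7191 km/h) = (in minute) 0.9178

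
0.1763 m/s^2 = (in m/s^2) 0.1763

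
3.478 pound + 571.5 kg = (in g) 5.731e+05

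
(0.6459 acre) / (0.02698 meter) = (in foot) 3.179e+05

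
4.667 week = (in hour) 784.1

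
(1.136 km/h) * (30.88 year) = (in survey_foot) 1.008e+09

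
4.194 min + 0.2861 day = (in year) 0.0007918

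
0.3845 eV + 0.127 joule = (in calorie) 0.03035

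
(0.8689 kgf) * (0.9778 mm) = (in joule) 0.008332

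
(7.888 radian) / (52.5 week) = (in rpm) 2.372e-06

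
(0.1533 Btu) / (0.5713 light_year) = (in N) 2.992e-14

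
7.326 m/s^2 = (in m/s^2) 7.326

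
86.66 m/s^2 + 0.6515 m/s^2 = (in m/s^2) 87.31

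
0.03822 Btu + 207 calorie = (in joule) 906.4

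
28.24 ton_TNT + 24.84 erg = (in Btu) 1.12e+08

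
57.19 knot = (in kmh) 105.9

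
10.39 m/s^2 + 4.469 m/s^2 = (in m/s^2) 14.86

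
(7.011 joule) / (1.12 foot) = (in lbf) 4.617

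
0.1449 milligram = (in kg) 1.449e-07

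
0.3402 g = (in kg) 0.0003402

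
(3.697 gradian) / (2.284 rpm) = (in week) 4.015e-07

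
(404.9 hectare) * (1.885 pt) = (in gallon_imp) 5.923e+05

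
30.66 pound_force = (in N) 136.4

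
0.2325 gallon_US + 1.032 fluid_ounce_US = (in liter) 0.9106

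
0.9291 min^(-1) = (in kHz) 1.549e-05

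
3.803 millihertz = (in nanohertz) 3.803e+06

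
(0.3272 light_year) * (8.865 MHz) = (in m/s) 2.744e+22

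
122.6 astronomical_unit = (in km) 1.834e+10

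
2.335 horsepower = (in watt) 1741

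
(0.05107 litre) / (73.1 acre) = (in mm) 1.726e-07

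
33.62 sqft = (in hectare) 0.0003123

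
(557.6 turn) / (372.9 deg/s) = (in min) 8.972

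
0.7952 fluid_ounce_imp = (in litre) 0.02259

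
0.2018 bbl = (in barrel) 0.2018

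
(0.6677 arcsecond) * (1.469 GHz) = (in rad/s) 4755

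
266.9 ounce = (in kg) 7.566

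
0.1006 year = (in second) 3.173e+06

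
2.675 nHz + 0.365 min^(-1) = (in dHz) 0.06083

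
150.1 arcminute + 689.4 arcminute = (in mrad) 244.2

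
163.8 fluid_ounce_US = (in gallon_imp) 1.066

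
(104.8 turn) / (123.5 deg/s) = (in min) 5.091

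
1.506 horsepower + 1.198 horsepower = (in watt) 2016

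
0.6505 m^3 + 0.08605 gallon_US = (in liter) 650.8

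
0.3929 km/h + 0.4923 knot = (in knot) 0.7044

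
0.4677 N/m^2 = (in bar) 4.677e-06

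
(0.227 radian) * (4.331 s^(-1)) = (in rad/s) 0.9831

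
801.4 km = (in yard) 8.764e+05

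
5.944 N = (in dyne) 5.944e+05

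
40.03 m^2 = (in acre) 0.009892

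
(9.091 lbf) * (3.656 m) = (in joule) 147.8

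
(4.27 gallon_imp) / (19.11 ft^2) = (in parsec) 3.543e-19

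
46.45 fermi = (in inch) 1.829e-12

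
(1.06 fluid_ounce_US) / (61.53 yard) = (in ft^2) 5.997e-06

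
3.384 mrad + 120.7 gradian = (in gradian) 120.9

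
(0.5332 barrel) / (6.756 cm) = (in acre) 0.0003101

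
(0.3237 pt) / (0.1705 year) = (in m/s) 2.124e-11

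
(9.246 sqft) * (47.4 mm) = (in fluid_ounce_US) 1377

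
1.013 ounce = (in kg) 0.02872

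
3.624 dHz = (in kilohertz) 0.0003624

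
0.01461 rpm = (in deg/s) 0.08766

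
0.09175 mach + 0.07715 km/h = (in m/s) 31.26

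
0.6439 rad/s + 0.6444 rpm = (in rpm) 6.793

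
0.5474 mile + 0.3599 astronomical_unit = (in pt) 1.526e+14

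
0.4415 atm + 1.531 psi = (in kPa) 55.29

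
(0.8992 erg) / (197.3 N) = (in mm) 4.558e-07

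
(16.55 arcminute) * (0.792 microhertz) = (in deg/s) 2.185e-07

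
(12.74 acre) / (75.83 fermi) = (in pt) 1.927e+21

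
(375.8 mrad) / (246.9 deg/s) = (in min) 0.001453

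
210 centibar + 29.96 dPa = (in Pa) 2.1e+05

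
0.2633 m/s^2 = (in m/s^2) 0.2633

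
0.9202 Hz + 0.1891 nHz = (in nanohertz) 9.202e+08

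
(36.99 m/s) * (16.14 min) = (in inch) 1.41e+06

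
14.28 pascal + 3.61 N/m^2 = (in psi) 0.002595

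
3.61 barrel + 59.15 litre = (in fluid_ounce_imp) 2.228e+04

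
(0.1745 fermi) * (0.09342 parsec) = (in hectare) 5.03e-05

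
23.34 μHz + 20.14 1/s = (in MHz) 2.014e-05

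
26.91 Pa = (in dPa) 269.1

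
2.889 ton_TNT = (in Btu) 1.146e+07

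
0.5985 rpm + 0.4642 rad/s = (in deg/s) 30.19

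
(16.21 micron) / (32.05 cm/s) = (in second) 5.058e-05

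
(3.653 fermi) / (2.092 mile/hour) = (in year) 1.239e-22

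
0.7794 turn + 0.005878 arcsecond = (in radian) 4.897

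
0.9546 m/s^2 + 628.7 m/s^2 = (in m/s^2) 629.7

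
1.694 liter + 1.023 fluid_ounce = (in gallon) 0.4555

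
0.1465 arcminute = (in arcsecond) 8.79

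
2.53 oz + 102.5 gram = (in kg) 0.1742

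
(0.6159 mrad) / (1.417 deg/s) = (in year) 7.897e-10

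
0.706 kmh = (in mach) 0.000576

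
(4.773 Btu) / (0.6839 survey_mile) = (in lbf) 1.029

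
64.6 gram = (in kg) 0.0646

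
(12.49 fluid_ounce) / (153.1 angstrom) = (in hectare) 2.413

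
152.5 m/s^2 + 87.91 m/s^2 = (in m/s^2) 240.4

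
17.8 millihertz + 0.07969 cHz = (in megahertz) 1.86e-08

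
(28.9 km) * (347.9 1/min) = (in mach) 492.1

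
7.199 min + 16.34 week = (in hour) 2745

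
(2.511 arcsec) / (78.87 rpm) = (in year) 4.674e-14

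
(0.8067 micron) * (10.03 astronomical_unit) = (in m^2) 1.21e+06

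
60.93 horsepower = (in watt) 4.544e+04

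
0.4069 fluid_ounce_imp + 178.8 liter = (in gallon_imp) 39.33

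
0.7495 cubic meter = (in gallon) 198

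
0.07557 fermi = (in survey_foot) 2.479e-16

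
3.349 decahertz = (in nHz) 3.349e+10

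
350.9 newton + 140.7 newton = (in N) 491.6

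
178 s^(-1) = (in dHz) 1780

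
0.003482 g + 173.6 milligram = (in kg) 0.0001771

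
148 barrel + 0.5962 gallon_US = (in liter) 2.353e+04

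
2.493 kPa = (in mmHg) 18.7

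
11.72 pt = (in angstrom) 4.135e+07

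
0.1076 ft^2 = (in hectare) 9.996e-07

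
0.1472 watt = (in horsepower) 0.0001974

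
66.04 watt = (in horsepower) 0.08856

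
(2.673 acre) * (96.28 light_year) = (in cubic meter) 9.853e+21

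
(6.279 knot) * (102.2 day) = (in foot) 9.358e+07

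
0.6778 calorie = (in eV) 1.77e+19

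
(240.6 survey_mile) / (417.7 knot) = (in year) 5.714e-05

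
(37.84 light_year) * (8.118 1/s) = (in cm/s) 2.906e+20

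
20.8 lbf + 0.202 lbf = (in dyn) 9.342e+06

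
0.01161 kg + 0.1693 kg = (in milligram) 1.809e+05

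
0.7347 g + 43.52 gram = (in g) 44.25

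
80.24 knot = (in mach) 0.1212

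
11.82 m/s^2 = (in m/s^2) 11.82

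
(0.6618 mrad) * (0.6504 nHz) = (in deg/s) 2.466e-11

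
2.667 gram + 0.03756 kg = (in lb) 0.08869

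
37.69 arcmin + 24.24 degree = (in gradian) 27.63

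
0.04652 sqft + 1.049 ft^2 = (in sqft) 1.096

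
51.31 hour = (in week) 0.3054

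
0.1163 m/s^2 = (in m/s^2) 0.1163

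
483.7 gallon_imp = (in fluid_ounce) 7.436e+04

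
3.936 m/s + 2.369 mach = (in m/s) 810.6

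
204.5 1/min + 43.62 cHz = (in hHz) 0.03845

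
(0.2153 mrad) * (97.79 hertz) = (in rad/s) 0.02105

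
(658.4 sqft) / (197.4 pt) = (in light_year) 9.284e-14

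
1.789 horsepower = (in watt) 1334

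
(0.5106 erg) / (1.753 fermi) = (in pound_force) 6.548e+06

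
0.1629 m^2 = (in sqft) 1.753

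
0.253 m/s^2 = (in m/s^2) 0.253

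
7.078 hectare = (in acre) 17.49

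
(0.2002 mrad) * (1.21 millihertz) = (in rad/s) 2.422e-07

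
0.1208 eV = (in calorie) 4.626e-21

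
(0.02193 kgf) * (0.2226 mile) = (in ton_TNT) 1.841e-08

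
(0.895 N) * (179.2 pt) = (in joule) 0.05658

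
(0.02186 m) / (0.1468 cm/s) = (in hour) 0.004136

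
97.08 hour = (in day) 4.045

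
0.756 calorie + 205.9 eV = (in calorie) 0.756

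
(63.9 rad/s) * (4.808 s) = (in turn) 48.9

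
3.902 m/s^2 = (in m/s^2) 3.902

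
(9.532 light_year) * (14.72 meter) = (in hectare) 1.327e+14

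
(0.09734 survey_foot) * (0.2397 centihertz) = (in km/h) 0.000256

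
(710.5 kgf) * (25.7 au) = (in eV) 1.672e+35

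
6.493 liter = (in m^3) 0.006493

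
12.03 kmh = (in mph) 7.475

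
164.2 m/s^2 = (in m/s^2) 164.2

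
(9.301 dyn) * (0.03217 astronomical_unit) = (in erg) 4.476e+12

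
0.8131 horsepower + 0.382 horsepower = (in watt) 891.2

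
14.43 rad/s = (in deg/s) 826.8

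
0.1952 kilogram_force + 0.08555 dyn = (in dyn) 1.914e+05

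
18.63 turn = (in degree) 6707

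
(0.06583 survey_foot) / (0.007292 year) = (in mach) 2.563e-10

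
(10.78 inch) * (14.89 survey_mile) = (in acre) 1.621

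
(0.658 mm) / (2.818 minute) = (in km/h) 1.401e-05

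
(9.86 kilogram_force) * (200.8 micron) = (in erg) 1.942e+05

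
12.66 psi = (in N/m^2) 8.729e+04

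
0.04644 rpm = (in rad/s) 0.004863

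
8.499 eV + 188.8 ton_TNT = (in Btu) 7.487e+08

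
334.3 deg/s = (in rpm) 55.72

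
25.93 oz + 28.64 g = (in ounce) 26.94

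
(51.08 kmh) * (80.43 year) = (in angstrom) 3.599e+20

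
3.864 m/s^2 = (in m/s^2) 3.864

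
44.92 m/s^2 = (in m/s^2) 44.92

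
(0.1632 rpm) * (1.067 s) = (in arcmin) 62.69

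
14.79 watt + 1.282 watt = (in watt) 16.07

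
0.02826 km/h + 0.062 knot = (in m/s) 0.03975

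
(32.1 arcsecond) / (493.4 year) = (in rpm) 9.551e-14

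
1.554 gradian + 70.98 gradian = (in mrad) 1139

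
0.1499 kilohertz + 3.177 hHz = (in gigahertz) 4.676e-07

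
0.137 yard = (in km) 0.0001253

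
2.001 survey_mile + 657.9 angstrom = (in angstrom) 3.22e+13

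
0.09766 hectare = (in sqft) 1.051e+04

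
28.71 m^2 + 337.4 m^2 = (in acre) 0.09047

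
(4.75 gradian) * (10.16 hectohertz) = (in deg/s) 4343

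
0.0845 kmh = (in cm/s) 2.347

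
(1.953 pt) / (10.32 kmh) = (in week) 3.974e-10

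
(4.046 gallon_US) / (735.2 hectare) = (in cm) 2.083e-07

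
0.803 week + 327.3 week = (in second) 1.984e+08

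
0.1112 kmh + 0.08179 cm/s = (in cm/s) 3.171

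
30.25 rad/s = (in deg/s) 1733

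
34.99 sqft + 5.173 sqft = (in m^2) 3.731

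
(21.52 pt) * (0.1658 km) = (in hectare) 0.0001259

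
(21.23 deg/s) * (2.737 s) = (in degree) 58.11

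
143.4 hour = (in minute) 8604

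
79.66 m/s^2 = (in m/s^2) 79.66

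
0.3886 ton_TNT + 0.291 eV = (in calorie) 3.886e+08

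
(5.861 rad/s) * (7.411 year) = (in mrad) 1.37e+12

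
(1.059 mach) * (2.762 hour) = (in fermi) 3.585e+21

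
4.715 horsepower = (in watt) 3516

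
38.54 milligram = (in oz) 0.001359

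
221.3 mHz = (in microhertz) 2.213e+05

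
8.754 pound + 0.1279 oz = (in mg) 3.974e+06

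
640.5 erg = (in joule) 6.405e-05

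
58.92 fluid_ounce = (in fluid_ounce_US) 58.92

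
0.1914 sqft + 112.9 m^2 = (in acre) 0.0279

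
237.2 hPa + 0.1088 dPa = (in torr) 177.9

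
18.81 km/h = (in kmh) 18.81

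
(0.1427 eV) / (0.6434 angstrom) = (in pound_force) 7.989e-11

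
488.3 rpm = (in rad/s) 51.13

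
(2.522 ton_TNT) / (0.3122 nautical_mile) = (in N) 1.825e+07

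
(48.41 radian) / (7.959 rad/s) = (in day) 7.04e-05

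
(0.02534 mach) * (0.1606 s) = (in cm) 138.6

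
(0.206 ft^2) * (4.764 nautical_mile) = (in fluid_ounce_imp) 5.943e+06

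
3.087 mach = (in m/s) 1051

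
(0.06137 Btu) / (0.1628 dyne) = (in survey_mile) 2.471e+04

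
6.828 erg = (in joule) 6.828e-07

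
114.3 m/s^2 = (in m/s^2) 114.3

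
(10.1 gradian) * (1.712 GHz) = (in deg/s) 1.556e+10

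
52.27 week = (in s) 3.161e+07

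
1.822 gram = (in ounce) 0.06427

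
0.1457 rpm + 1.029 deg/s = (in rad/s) 0.03322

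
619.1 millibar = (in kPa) 61.91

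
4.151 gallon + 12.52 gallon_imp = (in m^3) 0.07263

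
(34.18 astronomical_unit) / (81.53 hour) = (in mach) 5.116e+04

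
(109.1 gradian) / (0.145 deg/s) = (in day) 0.007838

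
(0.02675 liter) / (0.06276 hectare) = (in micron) 0.04262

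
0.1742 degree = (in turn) 0.0004839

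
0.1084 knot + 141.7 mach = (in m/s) 4.825e+04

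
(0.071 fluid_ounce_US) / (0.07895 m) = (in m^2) 2.66e-05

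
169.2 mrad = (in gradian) 10.77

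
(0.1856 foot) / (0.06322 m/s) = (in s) 0.8948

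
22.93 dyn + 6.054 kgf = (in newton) 59.37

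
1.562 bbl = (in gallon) 65.6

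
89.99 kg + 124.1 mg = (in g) 8.999e+04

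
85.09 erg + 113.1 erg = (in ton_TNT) 4.737e-15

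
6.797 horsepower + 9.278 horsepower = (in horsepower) 16.07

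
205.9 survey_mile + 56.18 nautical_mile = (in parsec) 1.411e-11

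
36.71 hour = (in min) 2203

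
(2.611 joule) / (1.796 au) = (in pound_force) 2.185e-12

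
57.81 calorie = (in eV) 1.51e+21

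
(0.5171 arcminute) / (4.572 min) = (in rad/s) 5.483e-07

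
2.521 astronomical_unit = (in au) 2.521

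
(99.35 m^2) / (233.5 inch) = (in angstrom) 1.675e+11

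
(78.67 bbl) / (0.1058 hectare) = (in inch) 0.4654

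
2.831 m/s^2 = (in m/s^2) 2.831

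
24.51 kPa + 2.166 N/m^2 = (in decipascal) 2.451e+05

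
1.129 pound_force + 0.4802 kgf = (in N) 9.731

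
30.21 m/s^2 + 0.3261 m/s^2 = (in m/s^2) 30.54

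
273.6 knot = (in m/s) 140.8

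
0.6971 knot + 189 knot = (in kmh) 351.3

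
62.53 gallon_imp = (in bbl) 1.788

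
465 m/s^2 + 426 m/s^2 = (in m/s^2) 891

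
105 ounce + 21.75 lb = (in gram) 1.284e+04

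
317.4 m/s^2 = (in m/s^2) 317.4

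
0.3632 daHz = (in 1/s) 3.632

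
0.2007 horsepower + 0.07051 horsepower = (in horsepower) 0.2712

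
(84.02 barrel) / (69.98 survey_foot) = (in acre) 0.0001548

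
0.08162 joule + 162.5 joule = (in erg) 1.626e+09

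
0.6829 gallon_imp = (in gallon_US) 0.8201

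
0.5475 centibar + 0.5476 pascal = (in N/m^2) 548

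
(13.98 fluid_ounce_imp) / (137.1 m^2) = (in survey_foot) 9.505e-06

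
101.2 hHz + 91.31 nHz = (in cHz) 1.012e+06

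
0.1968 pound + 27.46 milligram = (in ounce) 3.15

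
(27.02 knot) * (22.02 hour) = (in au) 7.366e-06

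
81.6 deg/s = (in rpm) 13.6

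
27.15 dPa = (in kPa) 0.002715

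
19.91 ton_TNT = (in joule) 8.33e+10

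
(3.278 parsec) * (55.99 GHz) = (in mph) 1.267e+28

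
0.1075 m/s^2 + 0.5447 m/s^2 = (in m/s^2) 0.6522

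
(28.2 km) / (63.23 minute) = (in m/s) 7.433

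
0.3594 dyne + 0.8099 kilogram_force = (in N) 7.942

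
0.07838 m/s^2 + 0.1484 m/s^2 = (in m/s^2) 0.2268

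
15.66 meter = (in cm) 1566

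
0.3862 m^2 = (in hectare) 3.862e-05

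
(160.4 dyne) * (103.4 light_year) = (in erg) 1.569e+22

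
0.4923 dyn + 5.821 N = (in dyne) 5.821e+05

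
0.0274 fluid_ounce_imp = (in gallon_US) 0.0002057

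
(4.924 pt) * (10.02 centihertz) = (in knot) 0.0003383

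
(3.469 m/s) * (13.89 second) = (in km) 0.04818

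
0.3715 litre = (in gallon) 0.09814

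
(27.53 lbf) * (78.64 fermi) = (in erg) 9.63e-05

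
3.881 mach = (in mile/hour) 2956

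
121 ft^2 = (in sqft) 121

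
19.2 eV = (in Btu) 2.916e-21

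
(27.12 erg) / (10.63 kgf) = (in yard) 2.845e-08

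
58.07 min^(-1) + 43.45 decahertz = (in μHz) 4.355e+08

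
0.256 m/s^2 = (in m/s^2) 0.256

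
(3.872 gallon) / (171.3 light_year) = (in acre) 2.235e-24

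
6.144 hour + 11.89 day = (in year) 0.03328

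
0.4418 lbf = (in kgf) 0.2004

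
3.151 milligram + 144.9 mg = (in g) 0.1481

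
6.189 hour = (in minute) 371.3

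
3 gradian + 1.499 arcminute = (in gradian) 3.028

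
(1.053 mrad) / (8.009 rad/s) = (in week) 2.174e-10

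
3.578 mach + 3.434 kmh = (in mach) 3.581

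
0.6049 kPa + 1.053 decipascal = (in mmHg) 4.538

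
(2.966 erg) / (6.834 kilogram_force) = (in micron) 0.004426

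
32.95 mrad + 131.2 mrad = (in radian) 0.1641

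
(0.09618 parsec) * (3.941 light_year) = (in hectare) 1.107e+28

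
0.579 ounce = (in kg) 0.01641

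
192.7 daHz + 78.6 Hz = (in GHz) 2.006e-06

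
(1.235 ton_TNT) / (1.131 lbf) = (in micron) 1.027e+15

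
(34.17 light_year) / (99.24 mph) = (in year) 2.311e+08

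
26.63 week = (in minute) 2.684e+05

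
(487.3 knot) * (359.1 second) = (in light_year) 9.515e-12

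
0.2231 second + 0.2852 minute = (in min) 0.2889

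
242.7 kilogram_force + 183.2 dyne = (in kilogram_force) 242.7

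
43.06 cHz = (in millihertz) 430.6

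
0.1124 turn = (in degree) 40.46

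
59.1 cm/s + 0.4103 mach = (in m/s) 140.3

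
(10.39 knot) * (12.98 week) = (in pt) 1.189e+11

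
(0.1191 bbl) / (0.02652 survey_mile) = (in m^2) 0.0004437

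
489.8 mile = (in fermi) 7.883e+20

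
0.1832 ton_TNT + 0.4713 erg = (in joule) 7.665e+08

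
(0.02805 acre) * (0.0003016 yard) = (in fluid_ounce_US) 1059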